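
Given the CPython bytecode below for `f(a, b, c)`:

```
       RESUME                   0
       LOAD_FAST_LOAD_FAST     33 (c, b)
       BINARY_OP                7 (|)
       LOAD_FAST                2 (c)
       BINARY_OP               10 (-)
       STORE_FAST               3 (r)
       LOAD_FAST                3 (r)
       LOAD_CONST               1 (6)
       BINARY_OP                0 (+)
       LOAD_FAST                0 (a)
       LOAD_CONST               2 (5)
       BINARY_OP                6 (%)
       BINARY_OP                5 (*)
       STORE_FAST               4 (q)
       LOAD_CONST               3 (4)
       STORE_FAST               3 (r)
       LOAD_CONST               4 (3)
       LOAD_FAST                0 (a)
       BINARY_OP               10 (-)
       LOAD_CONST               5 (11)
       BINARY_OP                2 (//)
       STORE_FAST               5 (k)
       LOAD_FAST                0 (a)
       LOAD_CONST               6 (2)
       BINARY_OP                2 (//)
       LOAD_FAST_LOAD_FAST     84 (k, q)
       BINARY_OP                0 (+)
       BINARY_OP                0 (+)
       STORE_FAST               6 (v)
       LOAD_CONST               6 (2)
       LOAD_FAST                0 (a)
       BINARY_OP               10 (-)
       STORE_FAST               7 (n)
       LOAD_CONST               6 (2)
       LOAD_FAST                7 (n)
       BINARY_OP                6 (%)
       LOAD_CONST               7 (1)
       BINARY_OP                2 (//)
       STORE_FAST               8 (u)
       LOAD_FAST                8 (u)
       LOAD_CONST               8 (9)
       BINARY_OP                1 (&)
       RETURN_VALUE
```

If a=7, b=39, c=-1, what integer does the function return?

LOAD_FAST_LOAD_FAST c,b → push -1,39. Stack: [-1, 39]
BINARY_OP | → -1 | 39 = -1. Stack: [-1]
LOAD_FAST c → push -1. Stack: [-1, -1]
BINARY_OP - → -1 - -1 = 0. Stack: [0]
STORE_FAST r → r=0. Stack: []
LOAD_FAST r → push 0. Stack: [0]
LOAD_CONST → push 6. Stack: [0, 6]
BINARY_OP + → 0 + 6 = 6. Stack: [6]
LOAD_FAST a → push 7. Stack: [6, 7]
LOAD_CONST → push 5. Stack: [6, 7, 5]
BINARY_OP % → 7 % 5 = 2. Stack: [6, 2]
BINARY_OP * → 6 * 2 = 12. Stack: [12]
STORE_FAST q → q=12. Stack: []
LOAD_CONST → push 4. Stack: [4]
STORE_FAST r → r=4. Stack: []
LOAD_CONST → push 3. Stack: [3]
LOAD_FAST a → push 7. Stack: [3, 7]
BINARY_OP - → 3 - 7 = -4. Stack: [-4]
LOAD_CONST → push 11. Stack: [-4, 11]
BINARY_OP // → -4 // 11 = -1. Stack: [-1]
STORE_FAST k → k=-1. Stack: []
LOAD_FAST a → push 7. Stack: [7]
LOAD_CONST → push 2. Stack: [7, 2]
BINARY_OP // → 7 // 2 = 3. Stack: [3]
LOAD_FAST_LOAD_FAST k,q → push -1,12. Stack: [3, -1, 12]
BINARY_OP + → -1 + 12 = 11. Stack: [3, 11]
BINARY_OP + → 3 + 11 = 14. Stack: [14]
STORE_FAST v → v=14. Stack: []
LOAD_CONST → push 2. Stack: [2]
LOAD_FAST a → push 7. Stack: [2, 7]
BINARY_OP - → 2 - 7 = -5. Stack: [-5]
STORE_FAST n → n=-5. Stack: []
LOAD_CONST → push 2. Stack: [2]
LOAD_FAST n → push -5. Stack: [2, -5]
BINARY_OP % → 2 % -5 = -3. Stack: [-3]
LOAD_CONST → push 1. Stack: [-3, 1]
BINARY_OP // → -3 // 1 = -3. Stack: [-3]
STORE_FAST u → u=-3. Stack: []
LOAD_FAST u → push -3. Stack: [-3]
LOAD_CONST → push 9. Stack: [-3, 9]
BINARY_OP & → -3 & 9 = 9. Stack: [9]
RETURN_VALUE → return 9.

9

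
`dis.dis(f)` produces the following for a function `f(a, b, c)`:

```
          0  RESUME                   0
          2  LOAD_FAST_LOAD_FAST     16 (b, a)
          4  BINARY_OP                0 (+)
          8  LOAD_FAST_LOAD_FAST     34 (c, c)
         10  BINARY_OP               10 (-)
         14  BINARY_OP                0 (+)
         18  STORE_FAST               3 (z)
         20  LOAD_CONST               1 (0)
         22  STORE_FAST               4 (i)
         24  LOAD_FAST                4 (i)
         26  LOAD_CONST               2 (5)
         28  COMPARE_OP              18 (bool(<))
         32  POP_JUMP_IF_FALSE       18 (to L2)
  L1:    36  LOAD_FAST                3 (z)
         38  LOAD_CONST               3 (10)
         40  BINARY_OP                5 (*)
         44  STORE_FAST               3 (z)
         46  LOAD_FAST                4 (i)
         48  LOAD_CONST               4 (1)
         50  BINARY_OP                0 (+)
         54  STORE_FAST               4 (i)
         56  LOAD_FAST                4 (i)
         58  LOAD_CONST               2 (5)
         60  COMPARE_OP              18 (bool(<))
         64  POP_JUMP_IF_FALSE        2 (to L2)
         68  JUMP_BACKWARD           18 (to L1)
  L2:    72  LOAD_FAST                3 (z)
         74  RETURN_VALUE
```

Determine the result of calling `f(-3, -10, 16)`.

-1300000

LOAD_FAST_LOAD_FAST b,a → push -10,-3
BINARY_OP + → -10 + -3 = -13
LOAD_FAST_LOAD_FAST c,c → push 16,16
BINARY_OP - → 16 - 16 = 0
BINARY_OP + → -13 + 0 = -13
STORE_FAST z → z=-13
LOAD_CONST → push 0
STORE_FAST i → i=0
LOAD_FAST i → push 0
LOAD_CONST → push 5
COMPARE_OP bool(<) → 0 vs 5 = True
POP_JUMP_IF_FALSE → pop True; no jump
LOAD_FAST z → push -13
LOAD_CONST → push 10
BINARY_OP * → -13 * 10 = -130
STORE_FAST z → z=-130
LOAD_FAST i → push 0
LOAD_CONST → push 1
BINARY_OP + → 0 + 1 = 1
STORE_FAST i → i=1
LOAD_FAST i → push 1
LOAD_CONST → push 5
COMPARE_OP bool(<) → 1 vs 5 = True
POP_JUMP_IF_FALSE → pop True; no jump
LOAD_FAST z → push -130
LOAD_CONST → push 10
BINARY_OP * → -130 * 10 = -1300
STORE_FAST z → z=-1300
LOAD_FAST i → push 1
LOAD_CONST → push 1
BINARY_OP + → 1 + 1 = 2
STORE_FAST i → i=2
LOAD_FAST i → push 2
LOAD_CONST → push 5
COMPARE_OP bool(<) → 2 vs 5 = True
POP_JUMP_IF_FALSE → pop True; no jump
LOAD_FAST z → push -1300
LOAD_CONST → push 10
BINARY_OP * → -1300 * 10 = -13000
STORE_FAST z → z=-13000
LOAD_FAST i → push 2
LOAD_CONST → push 1
BINARY_OP + → 2 + 1 = 3
STORE_FAST i → i=3
LOAD_FAST i → push 3
LOAD_CONST → push 5
COMPARE_OP bool(<) → 3 vs 5 = True
POP_JUMP_IF_FALSE → pop True; no jump
LOAD_FAST z → push -13000
LOAD_CONST → push 10
BINARY_OP * → -13000 * 10 = -130000
STORE_FAST z → z=-130000
LOAD_FAST i → push 3
LOAD_CONST → push 1
BINARY_OP + → 3 + 1 = 4
STORE_FAST i → i=4
LOAD_FAST i → push 4
LOAD_CONST → push 5
COMPARE_OP bool(<) → 4 vs 5 = True
POP_JUMP_IF_FALSE → pop True; no jump
LOAD_FAST z → push -130000
LOAD_CONST → push 10
BINARY_OP * → -130000 * 10 = -1300000
STORE_FAST z → z=-1300000
LOAD_FAST i → push 4
LOAD_CONST → push 1
BINARY_OP + → 4 + 1 = 5
STORE_FAST i → i=5
LOAD_FAST i → push 5
LOAD_CONST → push 5
COMPARE_OP bool(<) → 5 vs 5 = False
POP_JUMP_IF_FALSE → pop False; jump
LOAD_FAST z → push -1300000
RETURN_VALUE → return -1300000.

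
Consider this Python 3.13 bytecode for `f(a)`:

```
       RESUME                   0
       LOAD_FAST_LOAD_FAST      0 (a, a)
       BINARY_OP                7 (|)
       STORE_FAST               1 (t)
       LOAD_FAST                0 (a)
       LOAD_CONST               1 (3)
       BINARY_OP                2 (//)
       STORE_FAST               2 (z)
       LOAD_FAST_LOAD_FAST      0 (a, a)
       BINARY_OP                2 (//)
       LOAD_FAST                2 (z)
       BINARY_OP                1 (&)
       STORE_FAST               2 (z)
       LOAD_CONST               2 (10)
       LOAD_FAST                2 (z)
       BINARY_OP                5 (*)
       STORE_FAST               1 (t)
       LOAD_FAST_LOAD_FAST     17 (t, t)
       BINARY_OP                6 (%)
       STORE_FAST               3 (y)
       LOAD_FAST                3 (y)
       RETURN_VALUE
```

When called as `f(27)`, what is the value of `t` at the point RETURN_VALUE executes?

LOAD_FAST_LOAD_FAST a,a → push 27,27. Stack: [27, 27]
BINARY_OP | → 27 | 27 = 27. Stack: [27]
STORE_FAST t → t=27. Stack: []
LOAD_FAST a → push 27. Stack: [27]
LOAD_CONST → push 3. Stack: [27, 3]
BINARY_OP // → 27 // 3 = 9. Stack: [9]
STORE_FAST z → z=9. Stack: []
LOAD_FAST_LOAD_FAST a,a → push 27,27. Stack: [27, 27]
BINARY_OP // → 27 // 27 = 1. Stack: [1]
LOAD_FAST z → push 9. Stack: [1, 9]
BINARY_OP & → 1 & 9 = 1. Stack: [1]
STORE_FAST z → z=1. Stack: []
LOAD_CONST → push 10. Stack: [10]
LOAD_FAST z → push 1. Stack: [10, 1]
BINARY_OP * → 10 * 1 = 10. Stack: [10]
STORE_FAST t → t=10. Stack: []
LOAD_FAST_LOAD_FAST t,t → push 10,10. Stack: [10, 10]
BINARY_OP % → 10 % 10 = 0. Stack: [0]
STORE_FAST y → y=0. Stack: []
LOAD_FAST y → push 0. Stack: [0]
RETURN_VALUE → return 0.

10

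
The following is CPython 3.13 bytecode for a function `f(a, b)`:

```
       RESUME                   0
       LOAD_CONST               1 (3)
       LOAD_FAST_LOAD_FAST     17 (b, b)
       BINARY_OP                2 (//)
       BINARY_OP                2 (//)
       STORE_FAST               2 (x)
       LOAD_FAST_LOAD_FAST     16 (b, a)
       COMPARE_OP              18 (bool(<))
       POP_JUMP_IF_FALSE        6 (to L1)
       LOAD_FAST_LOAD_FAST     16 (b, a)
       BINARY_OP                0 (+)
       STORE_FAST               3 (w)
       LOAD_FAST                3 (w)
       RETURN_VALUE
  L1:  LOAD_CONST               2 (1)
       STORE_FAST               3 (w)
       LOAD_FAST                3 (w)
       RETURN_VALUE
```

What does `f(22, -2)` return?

20

LOAD_CONST → push 3. Stack: [3]
LOAD_FAST_LOAD_FAST b,b → push -2,-2. Stack: [3, -2, -2]
BINARY_OP // → -2 // -2 = 1. Stack: [3, 1]
BINARY_OP // → 3 // 1 = 3. Stack: [3]
STORE_FAST x → x=3. Stack: []
LOAD_FAST_LOAD_FAST b,a → push -2,22. Stack: [-2, 22]
COMPARE_OP bool(<) → -2 vs 22 = True. Stack: [True]
POP_JUMP_IF_FALSE → pop True; no jump. Stack: []
LOAD_FAST_LOAD_FAST b,a → push -2,22. Stack: [-2, 22]
BINARY_OP + → -2 + 22 = 20. Stack: [20]
STORE_FAST w → w=20. Stack: []
LOAD_FAST w → push 20. Stack: [20]
RETURN_VALUE → return 20.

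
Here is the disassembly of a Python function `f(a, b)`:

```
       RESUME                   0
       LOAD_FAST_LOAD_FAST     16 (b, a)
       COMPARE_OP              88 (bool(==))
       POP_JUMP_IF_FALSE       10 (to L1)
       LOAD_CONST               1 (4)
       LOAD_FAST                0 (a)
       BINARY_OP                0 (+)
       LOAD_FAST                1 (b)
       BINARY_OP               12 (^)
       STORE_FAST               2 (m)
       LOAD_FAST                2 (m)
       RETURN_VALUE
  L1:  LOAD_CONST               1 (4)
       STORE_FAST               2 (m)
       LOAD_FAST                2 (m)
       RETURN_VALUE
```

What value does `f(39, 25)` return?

LOAD_FAST_LOAD_FAST b,a → push 25,39. Stack: [25, 39]
COMPARE_OP bool(==) → 25 vs 39 = False. Stack: [False]
POP_JUMP_IF_FALSE → pop False; jump. Stack: []
LOAD_CONST → push 4. Stack: [4]
STORE_FAST m → m=4. Stack: []
LOAD_FAST m → push 4. Stack: [4]
RETURN_VALUE → return 4.

4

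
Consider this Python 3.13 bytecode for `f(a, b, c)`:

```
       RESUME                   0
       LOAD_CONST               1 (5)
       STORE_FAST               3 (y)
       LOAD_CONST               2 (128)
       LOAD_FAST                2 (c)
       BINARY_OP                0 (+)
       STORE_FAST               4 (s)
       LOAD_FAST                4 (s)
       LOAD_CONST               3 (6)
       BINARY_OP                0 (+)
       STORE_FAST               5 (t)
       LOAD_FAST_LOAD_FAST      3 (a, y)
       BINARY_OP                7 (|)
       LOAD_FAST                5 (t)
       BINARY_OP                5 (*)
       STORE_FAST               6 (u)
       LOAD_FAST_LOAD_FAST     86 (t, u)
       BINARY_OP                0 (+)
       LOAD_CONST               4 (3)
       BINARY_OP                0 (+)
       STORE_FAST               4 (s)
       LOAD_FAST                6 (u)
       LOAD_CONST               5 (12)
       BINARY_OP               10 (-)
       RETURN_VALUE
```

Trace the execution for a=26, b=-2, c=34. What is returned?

5196

LOAD_CONST → push 5. Stack: [5]
STORE_FAST y → y=5. Stack: []
LOAD_CONST → push 128. Stack: [128]
LOAD_FAST c → push 34. Stack: [128, 34]
BINARY_OP + → 128 + 34 = 162. Stack: [162]
STORE_FAST s → s=162. Stack: []
LOAD_FAST s → push 162. Stack: [162]
LOAD_CONST → push 6. Stack: [162, 6]
BINARY_OP + → 162 + 6 = 168. Stack: [168]
STORE_FAST t → t=168. Stack: []
LOAD_FAST_LOAD_FAST a,y → push 26,5. Stack: [26, 5]
BINARY_OP | → 26 | 5 = 31. Stack: [31]
LOAD_FAST t → push 168. Stack: [31, 168]
BINARY_OP * → 31 * 168 = 5208. Stack: [5208]
STORE_FAST u → u=5208. Stack: []
LOAD_FAST_LOAD_FAST t,u → push 168,5208. Stack: [168, 5208]
BINARY_OP + → 168 + 5208 = 5376. Stack: [5376]
LOAD_CONST → push 3. Stack: [5376, 3]
BINARY_OP + → 5376 + 3 = 5379. Stack: [5379]
STORE_FAST s → s=5379. Stack: []
LOAD_FAST u → push 5208. Stack: [5208]
LOAD_CONST → push 12. Stack: [5208, 12]
BINARY_OP - → 5208 - 12 = 5196. Stack: [5196]
RETURN_VALUE → return 5196.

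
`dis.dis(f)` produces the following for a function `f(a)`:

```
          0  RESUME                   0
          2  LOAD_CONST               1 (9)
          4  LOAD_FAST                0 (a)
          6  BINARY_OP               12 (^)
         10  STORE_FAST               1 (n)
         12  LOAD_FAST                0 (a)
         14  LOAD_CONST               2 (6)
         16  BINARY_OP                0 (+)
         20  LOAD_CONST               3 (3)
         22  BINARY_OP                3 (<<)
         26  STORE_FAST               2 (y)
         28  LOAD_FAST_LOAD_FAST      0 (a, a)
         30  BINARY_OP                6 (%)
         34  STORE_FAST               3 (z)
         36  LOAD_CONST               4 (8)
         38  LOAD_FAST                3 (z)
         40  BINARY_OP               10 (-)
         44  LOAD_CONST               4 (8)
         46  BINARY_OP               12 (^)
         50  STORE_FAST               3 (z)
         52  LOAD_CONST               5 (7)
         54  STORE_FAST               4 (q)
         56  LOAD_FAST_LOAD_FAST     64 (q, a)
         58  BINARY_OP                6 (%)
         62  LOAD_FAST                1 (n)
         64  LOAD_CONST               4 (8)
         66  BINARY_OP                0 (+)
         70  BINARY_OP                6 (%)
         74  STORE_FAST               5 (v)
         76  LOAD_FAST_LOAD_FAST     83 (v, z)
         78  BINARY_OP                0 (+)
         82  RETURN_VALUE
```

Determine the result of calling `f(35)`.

7

LOAD_CONST → push 9. Stack: [9]
LOAD_FAST a → push 35. Stack: [9, 35]
BINARY_OP ^ → 9 ^ 35 = 42. Stack: [42]
STORE_FAST n → n=42. Stack: []
LOAD_FAST a → push 35. Stack: [35]
LOAD_CONST → push 6. Stack: [35, 6]
BINARY_OP + → 35 + 6 = 41. Stack: [41]
LOAD_CONST → push 3. Stack: [41, 3]
BINARY_OP << → 41 << 3 = 328. Stack: [328]
STORE_FAST y → y=328. Stack: []
LOAD_FAST_LOAD_FAST a,a → push 35,35. Stack: [35, 35]
BINARY_OP % → 35 % 35 = 0. Stack: [0]
STORE_FAST z → z=0. Stack: []
LOAD_CONST → push 8. Stack: [8]
LOAD_FAST z → push 0. Stack: [8, 0]
BINARY_OP - → 8 - 0 = 8. Stack: [8]
LOAD_CONST → push 8. Stack: [8, 8]
BINARY_OP ^ → 8 ^ 8 = 0. Stack: [0]
STORE_FAST z → z=0. Stack: []
LOAD_CONST → push 7. Stack: [7]
STORE_FAST q → q=7. Stack: []
LOAD_FAST_LOAD_FAST q,a → push 7,35. Stack: [7, 35]
BINARY_OP % → 7 % 35 = 7. Stack: [7]
LOAD_FAST n → push 42. Stack: [7, 42]
LOAD_CONST → push 8. Stack: [7, 42, 8]
BINARY_OP + → 42 + 8 = 50. Stack: [7, 50]
BINARY_OP % → 7 % 50 = 7. Stack: [7]
STORE_FAST v → v=7. Stack: []
LOAD_FAST_LOAD_FAST v,z → push 7,0. Stack: [7, 0]
BINARY_OP + → 7 + 0 = 7. Stack: [7]
RETURN_VALUE → return 7.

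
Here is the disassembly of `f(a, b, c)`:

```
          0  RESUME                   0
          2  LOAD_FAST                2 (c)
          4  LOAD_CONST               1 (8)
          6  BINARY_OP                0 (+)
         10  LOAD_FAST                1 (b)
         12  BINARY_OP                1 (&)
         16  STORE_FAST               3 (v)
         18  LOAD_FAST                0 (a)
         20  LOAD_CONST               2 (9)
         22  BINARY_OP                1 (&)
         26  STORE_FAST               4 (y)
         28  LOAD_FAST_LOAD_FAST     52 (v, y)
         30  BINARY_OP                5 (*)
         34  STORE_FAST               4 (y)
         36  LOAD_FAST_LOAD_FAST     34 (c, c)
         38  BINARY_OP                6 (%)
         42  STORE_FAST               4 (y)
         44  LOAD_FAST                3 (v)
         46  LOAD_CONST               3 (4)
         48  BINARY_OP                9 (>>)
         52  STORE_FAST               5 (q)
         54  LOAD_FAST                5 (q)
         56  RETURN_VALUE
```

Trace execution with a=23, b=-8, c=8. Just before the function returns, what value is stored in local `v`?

16

LOAD_FAST c → push 8. Stack: [8]
LOAD_CONST → push 8. Stack: [8, 8]
BINARY_OP + → 8 + 8 = 16. Stack: [16]
LOAD_FAST b → push -8. Stack: [16, -8]
BINARY_OP & → 16 & -8 = 16. Stack: [16]
STORE_FAST v → v=16. Stack: []
LOAD_FAST a → push 23. Stack: [23]
LOAD_CONST → push 9. Stack: [23, 9]
BINARY_OP & → 23 & 9 = 1. Stack: [1]
STORE_FAST y → y=1. Stack: []
LOAD_FAST_LOAD_FAST v,y → push 16,1. Stack: [16, 1]
BINARY_OP * → 16 * 1 = 16. Stack: [16]
STORE_FAST y → y=16. Stack: []
LOAD_FAST_LOAD_FAST c,c → push 8,8. Stack: [8, 8]
BINARY_OP % → 8 % 8 = 0. Stack: [0]
STORE_FAST y → y=0. Stack: []
LOAD_FAST v → push 16. Stack: [16]
LOAD_CONST → push 4. Stack: [16, 4]
BINARY_OP >> → 16 >> 4 = 1. Stack: [1]
STORE_FAST q → q=1. Stack: []
LOAD_FAST q → push 1. Stack: [1]
RETURN_VALUE → return 1.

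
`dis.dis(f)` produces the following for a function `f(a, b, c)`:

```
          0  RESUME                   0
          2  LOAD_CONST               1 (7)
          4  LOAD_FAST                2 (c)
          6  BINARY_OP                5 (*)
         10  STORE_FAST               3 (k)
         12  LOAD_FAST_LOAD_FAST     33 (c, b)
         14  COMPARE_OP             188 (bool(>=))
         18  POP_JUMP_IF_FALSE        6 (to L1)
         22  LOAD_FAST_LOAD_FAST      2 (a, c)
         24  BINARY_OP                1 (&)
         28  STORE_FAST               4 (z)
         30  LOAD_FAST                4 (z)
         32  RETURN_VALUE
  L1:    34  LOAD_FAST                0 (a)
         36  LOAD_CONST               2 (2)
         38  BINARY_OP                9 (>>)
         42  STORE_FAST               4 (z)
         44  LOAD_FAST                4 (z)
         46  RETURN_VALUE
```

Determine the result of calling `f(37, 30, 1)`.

LOAD_CONST → push 7. Stack: [7]
LOAD_FAST c → push 1. Stack: [7, 1]
BINARY_OP * → 7 * 1 = 7. Stack: [7]
STORE_FAST k → k=7. Stack: []
LOAD_FAST_LOAD_FAST c,b → push 1,30. Stack: [1, 30]
COMPARE_OP bool(>=) → 1 vs 30 = False. Stack: [False]
POP_JUMP_IF_FALSE → pop False; jump. Stack: []
LOAD_FAST a → push 37. Stack: [37]
LOAD_CONST → push 2. Stack: [37, 2]
BINARY_OP >> → 37 >> 2 = 9. Stack: [9]
STORE_FAST z → z=9. Stack: []
LOAD_FAST z → push 9. Stack: [9]
RETURN_VALUE → return 9.

9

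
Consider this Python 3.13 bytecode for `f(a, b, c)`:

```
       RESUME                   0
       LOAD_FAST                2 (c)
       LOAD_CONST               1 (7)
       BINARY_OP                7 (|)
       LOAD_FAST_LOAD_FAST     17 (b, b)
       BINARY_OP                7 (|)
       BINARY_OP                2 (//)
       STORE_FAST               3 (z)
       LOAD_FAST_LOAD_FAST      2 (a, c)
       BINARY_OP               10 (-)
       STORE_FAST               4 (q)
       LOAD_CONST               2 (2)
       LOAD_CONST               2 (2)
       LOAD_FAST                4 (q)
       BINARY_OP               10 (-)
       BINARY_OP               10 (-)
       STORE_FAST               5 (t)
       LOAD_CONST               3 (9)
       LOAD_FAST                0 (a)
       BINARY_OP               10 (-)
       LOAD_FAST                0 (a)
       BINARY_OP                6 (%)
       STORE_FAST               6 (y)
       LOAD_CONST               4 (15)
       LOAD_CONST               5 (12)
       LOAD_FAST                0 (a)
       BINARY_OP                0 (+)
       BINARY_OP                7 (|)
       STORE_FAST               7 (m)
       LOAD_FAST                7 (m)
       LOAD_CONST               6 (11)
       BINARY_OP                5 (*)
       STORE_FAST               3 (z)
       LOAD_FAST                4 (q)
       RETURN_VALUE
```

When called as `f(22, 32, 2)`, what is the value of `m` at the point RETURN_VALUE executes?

LOAD_FAST c → push 2. Stack: [2]
LOAD_CONST → push 7. Stack: [2, 7]
BINARY_OP | → 2 | 7 = 7. Stack: [7]
LOAD_FAST_LOAD_FAST b,b → push 32,32. Stack: [7, 32, 32]
BINARY_OP | → 32 | 32 = 32. Stack: [7, 32]
BINARY_OP // → 7 // 32 = 0. Stack: [0]
STORE_FAST z → z=0. Stack: []
LOAD_FAST_LOAD_FAST a,c → push 22,2. Stack: [22, 2]
BINARY_OP - → 22 - 2 = 20. Stack: [20]
STORE_FAST q → q=20. Stack: []
LOAD_CONST → push 2. Stack: [2]
LOAD_CONST → push 2. Stack: [2, 2]
LOAD_FAST q → push 20. Stack: [2, 2, 20]
BINARY_OP - → 2 - 20 = -18. Stack: [2, -18]
BINARY_OP - → 2 - -18 = 20. Stack: [20]
STORE_FAST t → t=20. Stack: []
LOAD_CONST → push 9. Stack: [9]
LOAD_FAST a → push 22. Stack: [9, 22]
BINARY_OP - → 9 - 22 = -13. Stack: [-13]
LOAD_FAST a → push 22. Stack: [-13, 22]
BINARY_OP % → -13 % 22 = 9. Stack: [9]
STORE_FAST y → y=9. Stack: []
LOAD_CONST → push 15. Stack: [15]
LOAD_CONST → push 12. Stack: [15, 12]
LOAD_FAST a → push 22. Stack: [15, 12, 22]
BINARY_OP + → 12 + 22 = 34. Stack: [15, 34]
BINARY_OP | → 15 | 34 = 47. Stack: [47]
STORE_FAST m → m=47. Stack: []
LOAD_FAST m → push 47. Stack: [47]
LOAD_CONST → push 11. Stack: [47, 11]
BINARY_OP * → 47 * 11 = 517. Stack: [517]
STORE_FAST z → z=517. Stack: []
LOAD_FAST q → push 20. Stack: [20]
RETURN_VALUE → return 20.

47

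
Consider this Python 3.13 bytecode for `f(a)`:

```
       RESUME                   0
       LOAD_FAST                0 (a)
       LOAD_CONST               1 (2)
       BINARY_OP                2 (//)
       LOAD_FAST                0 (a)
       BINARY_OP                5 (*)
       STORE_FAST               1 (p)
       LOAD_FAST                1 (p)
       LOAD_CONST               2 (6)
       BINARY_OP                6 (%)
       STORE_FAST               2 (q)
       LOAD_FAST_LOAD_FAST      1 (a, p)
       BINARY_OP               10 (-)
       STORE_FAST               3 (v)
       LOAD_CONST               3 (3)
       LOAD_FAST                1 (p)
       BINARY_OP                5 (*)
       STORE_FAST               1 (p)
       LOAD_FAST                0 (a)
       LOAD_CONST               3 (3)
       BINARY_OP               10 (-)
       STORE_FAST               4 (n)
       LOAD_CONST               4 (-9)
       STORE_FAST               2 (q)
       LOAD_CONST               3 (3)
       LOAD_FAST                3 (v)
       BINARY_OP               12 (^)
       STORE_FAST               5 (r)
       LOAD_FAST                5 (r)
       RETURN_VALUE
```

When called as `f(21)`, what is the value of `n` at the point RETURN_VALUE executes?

18

LOAD_FAST a → push 21. Stack: [21]
LOAD_CONST → push 2. Stack: [21, 2]
BINARY_OP // → 21 // 2 = 10. Stack: [10]
LOAD_FAST a → push 21. Stack: [10, 21]
BINARY_OP * → 10 * 21 = 210. Stack: [210]
STORE_FAST p → p=210. Stack: []
LOAD_FAST p → push 210. Stack: [210]
LOAD_CONST → push 6. Stack: [210, 6]
BINARY_OP % → 210 % 6 = 0. Stack: [0]
STORE_FAST q → q=0. Stack: []
LOAD_FAST_LOAD_FAST a,p → push 21,210. Stack: [21, 210]
BINARY_OP - → 21 - 210 = -189. Stack: [-189]
STORE_FAST v → v=-189. Stack: []
LOAD_CONST → push 3. Stack: [3]
LOAD_FAST p → push 210. Stack: [3, 210]
BINARY_OP * → 3 * 210 = 630. Stack: [630]
STORE_FAST p → p=630. Stack: []
LOAD_FAST a → push 21. Stack: [21]
LOAD_CONST → push 3. Stack: [21, 3]
BINARY_OP - → 21 - 3 = 18. Stack: [18]
STORE_FAST n → n=18. Stack: []
LOAD_CONST → push -9. Stack: [-9]
STORE_FAST q → q=-9. Stack: []
LOAD_CONST → push 3. Stack: [3]
LOAD_FAST v → push -189. Stack: [3, -189]
BINARY_OP ^ → 3 ^ -189 = -192. Stack: [-192]
STORE_FAST r → r=-192. Stack: []
LOAD_FAST r → push -192. Stack: [-192]
RETURN_VALUE → return -192.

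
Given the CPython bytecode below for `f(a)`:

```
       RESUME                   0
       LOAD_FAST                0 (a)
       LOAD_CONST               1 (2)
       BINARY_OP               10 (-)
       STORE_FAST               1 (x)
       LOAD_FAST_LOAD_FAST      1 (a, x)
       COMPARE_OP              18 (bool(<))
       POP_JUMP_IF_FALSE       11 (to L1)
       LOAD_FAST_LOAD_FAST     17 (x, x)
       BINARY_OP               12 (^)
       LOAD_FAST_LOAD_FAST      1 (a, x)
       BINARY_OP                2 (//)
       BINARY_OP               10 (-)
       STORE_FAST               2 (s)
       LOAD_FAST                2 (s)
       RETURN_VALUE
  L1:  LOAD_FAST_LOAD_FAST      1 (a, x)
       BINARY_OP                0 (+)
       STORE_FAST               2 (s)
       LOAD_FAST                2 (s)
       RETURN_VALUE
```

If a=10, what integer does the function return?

18

LOAD_FAST a → push 10. Stack: [10]
LOAD_CONST → push 2. Stack: [10, 2]
BINARY_OP - → 10 - 2 = 8. Stack: [8]
STORE_FAST x → x=8. Stack: []
LOAD_FAST_LOAD_FAST a,x → push 10,8. Stack: [10, 8]
COMPARE_OP bool(<) → 10 vs 8 = False. Stack: [False]
POP_JUMP_IF_FALSE → pop False; jump. Stack: []
LOAD_FAST_LOAD_FAST a,x → push 10,8. Stack: [10, 8]
BINARY_OP + → 10 + 8 = 18. Stack: [18]
STORE_FAST s → s=18. Stack: []
LOAD_FAST s → push 18. Stack: [18]
RETURN_VALUE → return 18.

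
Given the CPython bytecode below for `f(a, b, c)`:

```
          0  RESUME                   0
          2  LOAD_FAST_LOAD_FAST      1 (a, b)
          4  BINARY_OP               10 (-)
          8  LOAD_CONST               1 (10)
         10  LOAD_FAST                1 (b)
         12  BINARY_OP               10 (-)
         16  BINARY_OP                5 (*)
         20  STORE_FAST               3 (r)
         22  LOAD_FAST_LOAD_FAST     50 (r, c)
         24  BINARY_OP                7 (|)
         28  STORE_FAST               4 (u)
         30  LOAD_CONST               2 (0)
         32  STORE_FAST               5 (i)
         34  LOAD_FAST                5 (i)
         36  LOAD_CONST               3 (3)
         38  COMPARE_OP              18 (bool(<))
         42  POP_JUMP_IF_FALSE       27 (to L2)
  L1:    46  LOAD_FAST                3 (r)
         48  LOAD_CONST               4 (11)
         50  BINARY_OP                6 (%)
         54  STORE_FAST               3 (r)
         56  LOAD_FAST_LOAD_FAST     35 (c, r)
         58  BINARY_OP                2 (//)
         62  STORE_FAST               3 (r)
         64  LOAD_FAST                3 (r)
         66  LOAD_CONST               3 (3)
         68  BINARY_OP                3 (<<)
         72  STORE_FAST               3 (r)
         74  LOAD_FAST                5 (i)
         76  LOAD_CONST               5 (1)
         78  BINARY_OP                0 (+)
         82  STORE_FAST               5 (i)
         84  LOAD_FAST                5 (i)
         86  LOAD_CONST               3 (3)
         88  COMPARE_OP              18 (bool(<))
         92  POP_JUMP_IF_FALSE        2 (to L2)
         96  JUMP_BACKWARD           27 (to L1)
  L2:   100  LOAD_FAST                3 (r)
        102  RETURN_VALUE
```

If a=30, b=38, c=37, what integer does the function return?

LOAD_FAST_LOAD_FAST a,b → push 30,38
BINARY_OP - → 30 - 38 = -8
LOAD_CONST → push 10
LOAD_FAST b → push 38
BINARY_OP - → 10 - 38 = -28
BINARY_OP * → -8 * -28 = 224
STORE_FAST r → r=224
LOAD_FAST_LOAD_FAST r,c → push 224,37
BINARY_OP | → 224 | 37 = 229
STORE_FAST u → u=229
LOAD_CONST → push 0
STORE_FAST i → i=0
LOAD_FAST i → push 0
LOAD_CONST → push 3
COMPARE_OP bool(<) → 0 vs 3 = True
POP_JUMP_IF_FALSE → pop True; no jump
LOAD_FAST r → push 224
LOAD_CONST → push 11
BINARY_OP % → 224 % 11 = 4
STORE_FAST r → r=4
LOAD_FAST_LOAD_FAST c,r → push 37,4
BINARY_OP // → 37 // 4 = 9
STORE_FAST r → r=9
LOAD_FAST r → push 9
LOAD_CONST → push 3
BINARY_OP << → 9 << 3 = 72
STORE_FAST r → r=72
LOAD_FAST i → push 0
LOAD_CONST → push 1
BINARY_OP + → 0 + 1 = 1
STORE_FAST i → i=1
LOAD_FAST i → push 1
LOAD_CONST → push 3
COMPARE_OP bool(<) → 1 vs 3 = True
POP_JUMP_IF_FALSE → pop True; no jump
LOAD_FAST r → push 72
LOAD_CONST → push 11
BINARY_OP % → 72 % 11 = 6
STORE_FAST r → r=6
LOAD_FAST_LOAD_FAST c,r → push 37,6
BINARY_OP // → 37 // 6 = 6
STORE_FAST r → r=6
LOAD_FAST r → push 6
LOAD_CONST → push 3
BINARY_OP << → 6 << 3 = 48
STORE_FAST r → r=48
LOAD_FAST i → push 1
LOAD_CONST → push 1
BINARY_OP + → 1 + 1 = 2
STORE_FAST i → i=2
LOAD_FAST i → push 2
LOAD_CONST → push 3
COMPARE_OP bool(<) → 2 vs 3 = True
POP_JUMP_IF_FALSE → pop True; no jump
LOAD_FAST r → push 48
LOAD_CONST → push 11
BINARY_OP % → 48 % 11 = 4
STORE_FAST r → r=4
LOAD_FAST_LOAD_FAST c,r → push 37,4
BINARY_OP // → 37 // 4 = 9
STORE_FAST r → r=9
LOAD_FAST r → push 9
LOAD_CONST → push 3
BINARY_OP << → 9 << 3 = 72
STORE_FAST r → r=72
LOAD_FAST i → push 2
LOAD_CONST → push 1
BINARY_OP + → 2 + 1 = 3
STORE_FAST i → i=3
LOAD_FAST i → push 3
LOAD_CONST → push 3
COMPARE_OP bool(<) → 3 vs 3 = False
POP_JUMP_IF_FALSE → pop False; jump
LOAD_FAST r → push 72
RETURN_VALUE → return 72.

72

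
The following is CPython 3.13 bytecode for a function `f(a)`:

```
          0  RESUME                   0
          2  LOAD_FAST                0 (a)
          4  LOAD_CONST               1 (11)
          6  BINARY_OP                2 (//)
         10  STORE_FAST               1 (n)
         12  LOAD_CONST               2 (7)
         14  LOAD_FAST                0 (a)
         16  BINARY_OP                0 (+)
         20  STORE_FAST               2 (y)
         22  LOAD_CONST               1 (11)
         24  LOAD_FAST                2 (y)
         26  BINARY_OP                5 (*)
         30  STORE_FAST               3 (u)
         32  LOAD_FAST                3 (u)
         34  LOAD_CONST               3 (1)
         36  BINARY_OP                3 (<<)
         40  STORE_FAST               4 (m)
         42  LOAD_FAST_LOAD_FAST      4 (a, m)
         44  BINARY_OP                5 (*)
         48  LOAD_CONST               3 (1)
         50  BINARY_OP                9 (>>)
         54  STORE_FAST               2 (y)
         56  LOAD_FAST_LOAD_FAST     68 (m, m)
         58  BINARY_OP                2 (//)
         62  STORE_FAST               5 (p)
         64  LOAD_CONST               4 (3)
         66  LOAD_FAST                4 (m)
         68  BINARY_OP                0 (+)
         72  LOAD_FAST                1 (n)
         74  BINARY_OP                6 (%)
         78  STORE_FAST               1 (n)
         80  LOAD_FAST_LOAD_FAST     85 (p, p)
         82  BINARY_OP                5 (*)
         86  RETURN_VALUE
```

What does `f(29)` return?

LOAD_FAST a → push 29. Stack: [29]
LOAD_CONST → push 11. Stack: [29, 11]
BINARY_OP // → 29 // 11 = 2. Stack: [2]
STORE_FAST n → n=2. Stack: []
LOAD_CONST → push 7. Stack: [7]
LOAD_FAST a → push 29. Stack: [7, 29]
BINARY_OP + → 7 + 29 = 36. Stack: [36]
STORE_FAST y → y=36. Stack: []
LOAD_CONST → push 11. Stack: [11]
LOAD_FAST y → push 36. Stack: [11, 36]
BINARY_OP * → 11 * 36 = 396. Stack: [396]
STORE_FAST u → u=396. Stack: []
LOAD_FAST u → push 396. Stack: [396]
LOAD_CONST → push 1. Stack: [396, 1]
BINARY_OP << → 396 << 1 = 792. Stack: [792]
STORE_FAST m → m=792. Stack: []
LOAD_FAST_LOAD_FAST a,m → push 29,792. Stack: [29, 792]
BINARY_OP * → 29 * 792 = 22968. Stack: [22968]
LOAD_CONST → push 1. Stack: [22968, 1]
BINARY_OP >> → 22968 >> 1 = 11484. Stack: [11484]
STORE_FAST y → y=11484. Stack: []
LOAD_FAST_LOAD_FAST m,m → push 792,792. Stack: [792, 792]
BINARY_OP // → 792 // 792 = 1. Stack: [1]
STORE_FAST p → p=1. Stack: []
LOAD_CONST → push 3. Stack: [3]
LOAD_FAST m → push 792. Stack: [3, 792]
BINARY_OP + → 3 + 792 = 795. Stack: [795]
LOAD_FAST n → push 2. Stack: [795, 2]
BINARY_OP % → 795 % 2 = 1. Stack: [1]
STORE_FAST n → n=1. Stack: []
LOAD_FAST_LOAD_FAST p,p → push 1,1. Stack: [1, 1]
BINARY_OP * → 1 * 1 = 1. Stack: [1]
RETURN_VALUE → return 1.

1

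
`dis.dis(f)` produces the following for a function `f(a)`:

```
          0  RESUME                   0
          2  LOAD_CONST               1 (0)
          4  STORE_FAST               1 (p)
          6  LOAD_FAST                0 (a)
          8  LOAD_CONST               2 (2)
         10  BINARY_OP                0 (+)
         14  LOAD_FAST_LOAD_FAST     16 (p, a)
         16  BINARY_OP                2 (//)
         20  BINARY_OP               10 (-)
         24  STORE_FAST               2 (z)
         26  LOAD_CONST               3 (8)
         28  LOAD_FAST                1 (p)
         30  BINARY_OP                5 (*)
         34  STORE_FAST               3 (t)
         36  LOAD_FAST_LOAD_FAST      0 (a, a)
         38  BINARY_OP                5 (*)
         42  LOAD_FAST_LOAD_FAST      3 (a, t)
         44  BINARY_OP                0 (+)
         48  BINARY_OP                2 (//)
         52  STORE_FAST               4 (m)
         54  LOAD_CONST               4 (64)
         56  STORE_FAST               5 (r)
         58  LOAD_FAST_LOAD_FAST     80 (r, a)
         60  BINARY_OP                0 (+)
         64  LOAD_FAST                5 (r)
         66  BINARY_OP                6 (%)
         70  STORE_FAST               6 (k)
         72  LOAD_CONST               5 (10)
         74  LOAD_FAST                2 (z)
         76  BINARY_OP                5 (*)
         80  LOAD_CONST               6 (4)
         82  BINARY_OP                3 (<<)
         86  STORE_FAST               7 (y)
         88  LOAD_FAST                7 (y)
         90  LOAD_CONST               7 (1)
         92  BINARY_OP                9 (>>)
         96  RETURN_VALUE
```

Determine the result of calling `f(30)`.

LOAD_CONST → push 0. Stack: [0]
STORE_FAST p → p=0. Stack: []
LOAD_FAST a → push 30. Stack: [30]
LOAD_CONST → push 2. Stack: [30, 2]
BINARY_OP + → 30 + 2 = 32. Stack: [32]
LOAD_FAST_LOAD_FAST p,a → push 0,30. Stack: [32, 0, 30]
BINARY_OP // → 0 // 30 = 0. Stack: [32, 0]
BINARY_OP - → 32 - 0 = 32. Stack: [32]
STORE_FAST z → z=32. Stack: []
LOAD_CONST → push 8. Stack: [8]
LOAD_FAST p → push 0. Stack: [8, 0]
BINARY_OP * → 8 * 0 = 0. Stack: [0]
STORE_FAST t → t=0. Stack: []
LOAD_FAST_LOAD_FAST a,a → push 30,30. Stack: [30, 30]
BINARY_OP * → 30 * 30 = 900. Stack: [900]
LOAD_FAST_LOAD_FAST a,t → push 30,0. Stack: [900, 30, 0]
BINARY_OP + → 30 + 0 = 30. Stack: [900, 30]
BINARY_OP // → 900 // 30 = 30. Stack: [30]
STORE_FAST m → m=30. Stack: []
LOAD_CONST → push 64. Stack: [64]
STORE_FAST r → r=64. Stack: []
LOAD_FAST_LOAD_FAST r,a → push 64,30. Stack: [64, 30]
BINARY_OP + → 64 + 30 = 94. Stack: [94]
LOAD_FAST r → push 64. Stack: [94, 64]
BINARY_OP % → 94 % 64 = 30. Stack: [30]
STORE_FAST k → k=30. Stack: []
LOAD_CONST → push 10. Stack: [10]
LOAD_FAST z → push 32. Stack: [10, 32]
BINARY_OP * → 10 * 32 = 320. Stack: [320]
LOAD_CONST → push 4. Stack: [320, 4]
BINARY_OP << → 320 << 4 = 5120. Stack: [5120]
STORE_FAST y → y=5120. Stack: []
LOAD_FAST y → push 5120. Stack: [5120]
LOAD_CONST → push 1. Stack: [5120, 1]
BINARY_OP >> → 5120 >> 1 = 2560. Stack: [2560]
RETURN_VALUE → return 2560.

2560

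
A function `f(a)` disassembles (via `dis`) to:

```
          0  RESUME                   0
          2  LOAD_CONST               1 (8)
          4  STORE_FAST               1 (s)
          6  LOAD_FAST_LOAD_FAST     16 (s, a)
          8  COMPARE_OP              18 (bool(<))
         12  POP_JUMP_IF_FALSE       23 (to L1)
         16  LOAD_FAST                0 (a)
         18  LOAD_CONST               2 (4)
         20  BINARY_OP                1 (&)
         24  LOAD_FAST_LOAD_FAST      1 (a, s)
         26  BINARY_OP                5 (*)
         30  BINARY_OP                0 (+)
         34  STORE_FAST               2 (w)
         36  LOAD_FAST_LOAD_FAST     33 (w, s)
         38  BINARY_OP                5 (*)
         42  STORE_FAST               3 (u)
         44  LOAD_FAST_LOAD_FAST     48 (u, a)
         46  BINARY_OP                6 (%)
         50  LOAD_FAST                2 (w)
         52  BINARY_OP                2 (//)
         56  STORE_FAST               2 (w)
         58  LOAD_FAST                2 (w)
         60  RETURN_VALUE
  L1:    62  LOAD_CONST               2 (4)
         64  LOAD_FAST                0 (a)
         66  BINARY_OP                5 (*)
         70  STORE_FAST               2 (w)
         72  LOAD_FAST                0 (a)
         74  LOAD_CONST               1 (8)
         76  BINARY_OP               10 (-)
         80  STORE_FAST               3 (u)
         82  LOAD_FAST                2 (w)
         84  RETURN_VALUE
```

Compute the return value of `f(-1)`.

LOAD_CONST → push 8. Stack: [8]
STORE_FAST s → s=8. Stack: []
LOAD_FAST_LOAD_FAST s,a → push 8,-1. Stack: [8, -1]
COMPARE_OP bool(<) → 8 vs -1 = False. Stack: [False]
POP_JUMP_IF_FALSE → pop False; jump. Stack: []
LOAD_CONST → push 4. Stack: [4]
LOAD_FAST a → push -1. Stack: [4, -1]
BINARY_OP * → 4 * -1 = -4. Stack: [-4]
STORE_FAST w → w=-4. Stack: []
LOAD_FAST a → push -1. Stack: [-1]
LOAD_CONST → push 8. Stack: [-1, 8]
BINARY_OP - → -1 - 8 = -9. Stack: [-9]
STORE_FAST u → u=-9. Stack: []
LOAD_FAST w → push -4. Stack: [-4]
RETURN_VALUE → return -4.

-4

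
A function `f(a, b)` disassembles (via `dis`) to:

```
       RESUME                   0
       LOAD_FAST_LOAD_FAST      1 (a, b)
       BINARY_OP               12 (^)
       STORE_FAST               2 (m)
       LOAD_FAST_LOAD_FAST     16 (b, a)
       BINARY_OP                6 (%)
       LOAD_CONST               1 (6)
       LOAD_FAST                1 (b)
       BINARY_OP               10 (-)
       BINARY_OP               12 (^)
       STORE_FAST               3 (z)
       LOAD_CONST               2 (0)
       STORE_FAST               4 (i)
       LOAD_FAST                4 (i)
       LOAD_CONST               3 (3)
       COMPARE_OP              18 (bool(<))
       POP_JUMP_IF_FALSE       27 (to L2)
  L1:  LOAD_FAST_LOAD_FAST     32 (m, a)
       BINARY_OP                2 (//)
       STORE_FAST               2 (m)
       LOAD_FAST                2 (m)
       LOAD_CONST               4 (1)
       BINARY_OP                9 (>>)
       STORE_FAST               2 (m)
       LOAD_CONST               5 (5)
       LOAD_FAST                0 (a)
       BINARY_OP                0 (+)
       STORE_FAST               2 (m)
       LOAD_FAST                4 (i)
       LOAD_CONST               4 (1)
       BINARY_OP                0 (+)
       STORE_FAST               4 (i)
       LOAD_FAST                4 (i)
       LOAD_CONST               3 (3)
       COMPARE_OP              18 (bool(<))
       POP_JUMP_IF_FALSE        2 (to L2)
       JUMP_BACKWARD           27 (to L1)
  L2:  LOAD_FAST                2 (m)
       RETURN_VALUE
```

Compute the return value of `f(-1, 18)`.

LOAD_FAST_LOAD_FAST a,b → push -1,18
BINARY_OP ^ → -1 ^ 18 = -19
STORE_FAST m → m=-19
LOAD_FAST_LOAD_FAST b,a → push 18,-1
BINARY_OP % → 18 % -1 = 0
LOAD_CONST → push 6
LOAD_FAST b → push 18
BINARY_OP - → 6 - 18 = -12
BINARY_OP ^ → 0 ^ -12 = -12
STORE_FAST z → z=-12
LOAD_CONST → push 0
STORE_FAST i → i=0
LOAD_FAST i → push 0
LOAD_CONST → push 3
COMPARE_OP bool(<) → 0 vs 3 = True
POP_JUMP_IF_FALSE → pop True; no jump
LOAD_FAST_LOAD_FAST m,a → push -19,-1
BINARY_OP // → -19 // -1 = 19
STORE_FAST m → m=19
LOAD_FAST m → push 19
LOAD_CONST → push 1
BINARY_OP >> → 19 >> 1 = 9
STORE_FAST m → m=9
LOAD_CONST → push 5
LOAD_FAST a → push -1
BINARY_OP + → 5 + -1 = 4
STORE_FAST m → m=4
LOAD_FAST i → push 0
LOAD_CONST → push 1
BINARY_OP + → 0 + 1 = 1
STORE_FAST i → i=1
LOAD_FAST i → push 1
LOAD_CONST → push 3
COMPARE_OP bool(<) → 1 vs 3 = True
POP_JUMP_IF_FALSE → pop True; no jump
LOAD_FAST_LOAD_FAST m,a → push 4,-1
BINARY_OP // → 4 // -1 = -4
STORE_FAST m → m=-4
LOAD_FAST m → push -4
LOAD_CONST → push 1
BINARY_OP >> → -4 >> 1 = -2
STORE_FAST m → m=-2
LOAD_CONST → push 5
LOAD_FAST a → push -1
BINARY_OP + → 5 + -1 = 4
STORE_FAST m → m=4
LOAD_FAST i → push 1
LOAD_CONST → push 1
BINARY_OP + → 1 + 1 = 2
STORE_FAST i → i=2
LOAD_FAST i → push 2
LOAD_CONST → push 3
COMPARE_OP bool(<) → 2 vs 3 = True
POP_JUMP_IF_FALSE → pop True; no jump
LOAD_FAST_LOAD_FAST m,a → push 4,-1
BINARY_OP // → 4 // -1 = -4
STORE_FAST m → m=-4
LOAD_FAST m → push -4
LOAD_CONST → push 1
BINARY_OP >> → -4 >> 1 = -2
STORE_FAST m → m=-2
LOAD_CONST → push 5
LOAD_FAST a → push -1
BINARY_OP + → 5 + -1 = 4
STORE_FAST m → m=4
LOAD_FAST i → push 2
LOAD_CONST → push 1
BINARY_OP + → 2 + 1 = 3
STORE_FAST i → i=3
LOAD_FAST i → push 3
LOAD_CONST → push 3
COMPARE_OP bool(<) → 3 vs 3 = False
POP_JUMP_IF_FALSE → pop False; jump
LOAD_FAST m → push 4
RETURN_VALUE → return 4.

4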